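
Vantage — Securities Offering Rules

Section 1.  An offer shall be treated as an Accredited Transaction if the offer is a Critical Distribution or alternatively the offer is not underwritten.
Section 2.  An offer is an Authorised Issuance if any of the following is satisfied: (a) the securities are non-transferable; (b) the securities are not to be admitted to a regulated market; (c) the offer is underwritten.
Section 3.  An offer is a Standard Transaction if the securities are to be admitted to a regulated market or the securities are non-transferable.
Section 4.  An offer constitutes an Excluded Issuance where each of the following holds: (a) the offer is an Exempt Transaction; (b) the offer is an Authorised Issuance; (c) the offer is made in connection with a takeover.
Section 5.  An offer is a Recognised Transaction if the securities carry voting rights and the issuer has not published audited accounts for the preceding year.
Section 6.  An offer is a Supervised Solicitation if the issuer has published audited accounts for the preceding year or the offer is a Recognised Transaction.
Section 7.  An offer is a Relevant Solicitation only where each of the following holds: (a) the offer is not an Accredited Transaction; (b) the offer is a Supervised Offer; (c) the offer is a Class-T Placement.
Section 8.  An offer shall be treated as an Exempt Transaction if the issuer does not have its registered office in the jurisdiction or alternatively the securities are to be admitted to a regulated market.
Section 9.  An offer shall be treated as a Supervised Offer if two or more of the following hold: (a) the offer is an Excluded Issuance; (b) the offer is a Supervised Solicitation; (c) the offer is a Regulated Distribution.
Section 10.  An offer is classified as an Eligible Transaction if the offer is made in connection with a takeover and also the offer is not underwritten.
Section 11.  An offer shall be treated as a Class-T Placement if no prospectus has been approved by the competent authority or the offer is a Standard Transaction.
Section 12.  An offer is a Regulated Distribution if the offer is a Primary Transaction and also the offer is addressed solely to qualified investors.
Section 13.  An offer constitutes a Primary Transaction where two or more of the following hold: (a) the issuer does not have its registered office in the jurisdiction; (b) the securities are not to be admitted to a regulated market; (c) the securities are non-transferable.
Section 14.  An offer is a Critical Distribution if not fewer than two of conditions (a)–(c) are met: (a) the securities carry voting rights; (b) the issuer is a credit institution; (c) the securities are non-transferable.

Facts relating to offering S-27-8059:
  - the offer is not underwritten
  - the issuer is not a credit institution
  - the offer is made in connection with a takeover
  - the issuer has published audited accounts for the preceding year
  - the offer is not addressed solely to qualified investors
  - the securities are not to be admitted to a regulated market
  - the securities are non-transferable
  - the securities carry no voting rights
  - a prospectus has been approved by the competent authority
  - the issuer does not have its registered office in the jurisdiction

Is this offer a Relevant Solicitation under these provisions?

Under section 14: the securities carry voting rights? no; the issuer is a credit institution? no; the securities are non-transferable? yes — 1 of 3 hold (need ≥2) → not satisfied.
Under section 1: Critical Distribution (section 14)? no; or the offer is not underwritten? yes. So the offer is an Accredited Transaction.
Under section 8: the issuer does not have its registered office in the jurisdiction? yes; or the securities are to be admitted to a regulated market? no. So the offer is an Exempt Transaction.
Under section 2: the securities are non-transferable? yes; or the securities are not to be admitted to a regulated market? yes; or the offer is underwritten? no. So the offer is an Authorised Issuance.
Under section 4: Exempt Transaction (section 8)? yes; and Authorised Issuance (section 2)? yes; and the offer is made in connection with a takeover? yes. So the offer is an Excluded Issuance.
Under section 5: the securities carry voting rights? no; and the issuer has not published audited accounts for the preceding year? no. So the offer is not a Recognised Transaction.
Under section 6: the issuer has published audited accounts for the preceding year? yes; or Recognised Transaction (section 5)? no. So the offer is a Supervised Solicitation.
Under section 13: the issuer does not have its registered office in the jurisdiction? yes; the securities are not to be admitted to a regulated market? yes; the securities are non-transferable? yes — 3 of 3 hold (need ≥2) → satisfied.
Under section 12: Primary Transaction (section 13)? yes; and the offer is addressed solely to qualified investors? no. So the offer is not a Regulated Distribution.
Under section 9: Excluded Issuance (section 4)? yes; Supervised Solicitation (section 6)? yes; Regulated Distribution (section 12)? no — 2 of 3 hold (need ≥2) → satisfied.
Under section 3: the securities are to be admitted to a regulated market? no; or the securities are non-transferable? yes. So the offer is a Standard Transaction.
Under section 11: no prospectus has been approved by the competent authority? no; or Standard Transaction (section 3)? yes. So the offer is a Class-T Placement.
Under section 7: not an Accredited Transaction (section 1)? no; and Supervised Offer (section 9)? yes; and Class-T Placement (section 11)? yes. So the offer is not a Relevant Solicitation.

No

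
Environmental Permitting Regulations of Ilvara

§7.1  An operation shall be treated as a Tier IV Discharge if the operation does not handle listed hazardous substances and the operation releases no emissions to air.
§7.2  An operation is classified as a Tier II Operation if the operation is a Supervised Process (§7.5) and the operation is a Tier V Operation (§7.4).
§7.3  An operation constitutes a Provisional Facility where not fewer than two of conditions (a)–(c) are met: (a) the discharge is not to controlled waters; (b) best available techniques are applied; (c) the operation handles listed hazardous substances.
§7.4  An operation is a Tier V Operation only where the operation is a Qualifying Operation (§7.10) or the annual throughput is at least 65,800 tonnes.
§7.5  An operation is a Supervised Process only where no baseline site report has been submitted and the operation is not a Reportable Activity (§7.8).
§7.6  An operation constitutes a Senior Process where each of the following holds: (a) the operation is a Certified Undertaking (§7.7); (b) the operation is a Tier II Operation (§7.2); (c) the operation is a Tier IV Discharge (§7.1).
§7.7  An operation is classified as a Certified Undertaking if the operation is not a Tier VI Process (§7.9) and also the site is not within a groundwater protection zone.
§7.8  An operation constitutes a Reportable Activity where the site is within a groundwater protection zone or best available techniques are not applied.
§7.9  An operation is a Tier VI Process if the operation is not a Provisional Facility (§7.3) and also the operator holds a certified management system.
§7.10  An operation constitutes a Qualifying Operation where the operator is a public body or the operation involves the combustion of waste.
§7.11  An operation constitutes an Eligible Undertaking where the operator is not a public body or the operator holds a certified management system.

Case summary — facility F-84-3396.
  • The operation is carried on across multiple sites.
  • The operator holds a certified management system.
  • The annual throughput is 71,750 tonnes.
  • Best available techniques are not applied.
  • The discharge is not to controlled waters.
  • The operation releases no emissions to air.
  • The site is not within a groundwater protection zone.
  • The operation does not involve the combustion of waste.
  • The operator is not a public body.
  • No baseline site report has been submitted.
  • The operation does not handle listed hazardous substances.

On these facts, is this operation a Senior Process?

No

§7.3 — Provisional Facility: the discharge is not to controlled waters? yes; best available techniques are applied? no; the operation handles listed hazardous substances? no — 1 of 3 hold (need ≥2) → not satisfied.
§7.9 — Tier VI Process: [not a Provisional Facility (§7.3)? yes] AND [the operator holds a certified management system? yes] → satisfied.
§7.7 — Certified Undertaking: [not a Tier VI Process (§7.9)? no] AND [the site is not within a groundwater protection zone? yes] → not satisfied.
§7.8 — Reportable Activity: [the site is within a groundwater protection zone? no] OR [best available techniques are not applied? yes] → satisfied.
§7.5 — Supervised Process: [no baseline site report has been submitted? yes] AND [not a Reportable Activity (§7.8)? no] → not satisfied.
§7.10 — Qualifying Operation: [the operator is a public body? no] OR [the operation involves the combustion of waste? no] → not satisfied.
§7.4 — Tier V Operation: [Qualifying Operation (§7.10)? no] OR [annual throughput: 71,750 tonnes ≥ 65,800 tonnes? yes] → satisfied.
§7.2 — Tier II Operation: [Supervised Process (§7.5)? no] AND [Tier V Operation (§7.4)? yes] → not satisfied.
§7.1 — Tier IV Discharge: [the operation does not handle listed hazardous substances? yes] AND [the operation releases no emissions to air? yes] → satisfied.
§7.6 — Senior Process: [Certified Undertaking (§7.7)? no] AND [Tier II Operation (§7.2)? no] AND [Tier IV Discharge (§7.1)? yes] → not satisfied.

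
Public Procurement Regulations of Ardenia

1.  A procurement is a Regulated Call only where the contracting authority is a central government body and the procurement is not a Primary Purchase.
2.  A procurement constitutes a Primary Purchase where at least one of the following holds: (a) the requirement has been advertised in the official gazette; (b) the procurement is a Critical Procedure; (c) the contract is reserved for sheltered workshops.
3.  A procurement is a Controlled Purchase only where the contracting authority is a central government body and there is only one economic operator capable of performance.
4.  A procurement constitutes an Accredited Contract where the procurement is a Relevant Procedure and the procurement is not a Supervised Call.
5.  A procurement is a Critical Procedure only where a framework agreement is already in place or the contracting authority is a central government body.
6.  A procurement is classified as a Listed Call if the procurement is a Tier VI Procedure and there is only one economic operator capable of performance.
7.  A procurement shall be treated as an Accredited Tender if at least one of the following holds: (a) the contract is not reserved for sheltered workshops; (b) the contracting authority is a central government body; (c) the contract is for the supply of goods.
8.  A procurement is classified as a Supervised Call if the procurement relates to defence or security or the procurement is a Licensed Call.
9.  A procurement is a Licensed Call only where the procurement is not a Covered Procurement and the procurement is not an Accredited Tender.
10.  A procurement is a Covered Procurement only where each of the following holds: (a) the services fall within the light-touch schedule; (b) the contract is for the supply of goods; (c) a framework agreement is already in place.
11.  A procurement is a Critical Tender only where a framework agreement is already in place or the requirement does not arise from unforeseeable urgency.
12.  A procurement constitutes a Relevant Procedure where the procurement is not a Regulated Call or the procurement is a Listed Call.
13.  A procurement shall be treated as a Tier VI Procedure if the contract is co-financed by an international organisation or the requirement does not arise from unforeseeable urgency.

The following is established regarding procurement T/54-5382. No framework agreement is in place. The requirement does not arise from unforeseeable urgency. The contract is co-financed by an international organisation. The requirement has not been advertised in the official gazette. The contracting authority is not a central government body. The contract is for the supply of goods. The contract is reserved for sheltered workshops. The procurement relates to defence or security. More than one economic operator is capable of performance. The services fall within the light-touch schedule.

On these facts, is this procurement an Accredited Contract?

No

paragraph 5 — Critical Procedure: [a framework agreement is already in place? no] OR [the contracting authority is a central government body? no] → not satisfied.
paragraph 2 — Primary Purchase: [the requirement has been advertised in the official gazette? no] OR [Critical Procedure (paragraph 5)? no] OR [the contract is reserved for sheltered workshops? yes] → satisfied.
paragraph 1 — Regulated Call: [the contracting authority is a central government body? no] AND [not a Primary Purchase (paragraph 2)? no] → not satisfied.
paragraph 13 — Tier VI Procedure: [the contract is co-financed by an international organisation? yes] OR [the requirement does not arise from unforeseeable urgency? yes] → satisfied.
paragraph 6 — Listed Call: [Tier VI Procedure (paragraph 13)? yes] AND [there is only one economic operator capable of performance? no] → not satisfied.
paragraph 12 — Relevant Procedure: [not a Regulated Call (paragraph 1)? yes] OR [Listed Call (paragraph 6)? no] → satisfied.
paragraph 10 — Covered Procurement: [the services fall within the light-touch schedule? yes] AND [the contract is for the supply of goods? yes] AND [a framework agreement is already in place? no] → not satisfied.
paragraph 7 — Accredited Tender: [the contract is not reserved for sheltered workshops? no] OR [the contracting authority is a central government body? no] OR [the contract is for the supply of goods? yes] → satisfied.
paragraph 9 — Licensed Call: [not a Covered Procurement (paragraph 10)? yes] AND [not an Accredited Tender (paragraph 7)? no] → not satisfied.
paragraph 8 — Supervised Call: [the procurement relates to defence or security? yes] OR [Licensed Call (paragraph 9)? no] → satisfied.
paragraph 4 — Accredited Contract: [Relevant Procedure (paragraph 12)? yes] AND [not a Supervised Call (paragraph 8)? no] → not satisfied.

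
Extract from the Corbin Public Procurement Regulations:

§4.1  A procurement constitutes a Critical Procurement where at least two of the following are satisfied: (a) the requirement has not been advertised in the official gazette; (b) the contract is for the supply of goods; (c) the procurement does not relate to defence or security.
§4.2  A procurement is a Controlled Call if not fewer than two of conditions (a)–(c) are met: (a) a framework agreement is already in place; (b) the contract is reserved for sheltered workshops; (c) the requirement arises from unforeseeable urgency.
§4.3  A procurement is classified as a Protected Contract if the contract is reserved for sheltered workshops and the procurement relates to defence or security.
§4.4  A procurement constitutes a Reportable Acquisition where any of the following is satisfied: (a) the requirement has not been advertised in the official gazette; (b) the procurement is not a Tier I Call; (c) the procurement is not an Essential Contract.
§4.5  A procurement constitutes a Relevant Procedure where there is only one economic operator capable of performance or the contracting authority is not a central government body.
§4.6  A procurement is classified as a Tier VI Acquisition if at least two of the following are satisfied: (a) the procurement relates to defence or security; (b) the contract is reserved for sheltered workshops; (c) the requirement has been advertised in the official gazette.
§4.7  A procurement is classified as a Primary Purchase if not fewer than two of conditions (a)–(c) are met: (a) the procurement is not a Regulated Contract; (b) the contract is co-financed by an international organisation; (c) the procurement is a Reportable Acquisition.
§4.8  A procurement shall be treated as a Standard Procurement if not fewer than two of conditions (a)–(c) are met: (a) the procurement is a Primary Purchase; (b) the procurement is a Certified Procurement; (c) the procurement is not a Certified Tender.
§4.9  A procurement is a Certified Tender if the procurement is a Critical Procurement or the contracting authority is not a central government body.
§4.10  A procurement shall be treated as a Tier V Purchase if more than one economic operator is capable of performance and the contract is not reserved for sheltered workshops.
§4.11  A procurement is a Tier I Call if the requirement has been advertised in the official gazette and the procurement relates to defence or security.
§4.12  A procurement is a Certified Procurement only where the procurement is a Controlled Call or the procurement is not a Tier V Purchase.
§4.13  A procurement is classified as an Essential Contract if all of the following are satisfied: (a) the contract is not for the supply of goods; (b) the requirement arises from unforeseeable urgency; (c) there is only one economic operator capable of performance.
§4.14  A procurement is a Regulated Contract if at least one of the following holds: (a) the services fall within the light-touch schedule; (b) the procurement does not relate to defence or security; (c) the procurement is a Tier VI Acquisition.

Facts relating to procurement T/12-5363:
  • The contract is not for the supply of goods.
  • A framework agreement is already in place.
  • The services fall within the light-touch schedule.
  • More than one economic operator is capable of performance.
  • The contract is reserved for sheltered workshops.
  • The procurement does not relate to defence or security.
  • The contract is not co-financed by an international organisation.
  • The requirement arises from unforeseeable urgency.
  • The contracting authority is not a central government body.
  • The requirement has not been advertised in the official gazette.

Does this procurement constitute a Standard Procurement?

No

Under §4.6: the procurement relates to defence or security? no; the contract is reserved for sheltered workshops? yes; the requirement has been advertised in the official gazette? no — 1 of 3 hold (need ≥2) → not satisfied.
Under §4.14: the services fall within the light-touch schedule? yes; or the procurement does not relate to defence or security? yes; or Tier VI Acquisition (§4.6)? no. So the procurement is a Regulated Contract.
Under §4.11: the requirement has been advertised in the official gazette? no; and the procurement relates to defence or security? no. So the procurement is not a Tier I Call.
Under §4.13: the contract is not for the supply of goods? yes; and the requirement arises from unforeseeable urgency? yes; and there is only one economic operator capable of performance? no. So the procurement is not an Essential Contract.
Under §4.4: the requirement has not been advertised in the official gazette? yes; or not a Tier I Call (§4.11)? yes; or not an Essential Contract (§4.13)? yes. So the procurement is a Reportable Acquisition.
Under §4.7: not a Regulated Contract (§4.14)? no; the contract is co-financed by an international organisation? no; Reportable Acquisition (§4.4)? yes — 1 of 3 hold (need ≥2) → not satisfied.
Under §4.2: a framework agreement is already in place? yes; the contract is reserved for sheltered workshops? yes; the requirement arises from unforeseeable urgency? yes — 3 of 3 hold (need ≥2) → satisfied.
Under §4.10: more than one economic operator is capable of performance? yes; and the contract is not reserved for sheltered workshops? no. So the procurement is not a Tier V Purchase.
Under §4.12: Controlled Call (§4.2)? yes; or not a Tier V Purchase (§4.10)? yes. So the procurement is a Certified Procurement.
Under §4.1: the requirement has not been advertised in the official gazette? yes; the contract is for the supply of goods? no; the procurement does not relate to defence or security? yes — 2 of 3 hold (need ≥2) → satisfied.
Under §4.9: Critical Procurement (§4.1)? yes; or the contracting authority is not a central government body? yes. So the procurement is a Certified Tender.
Under §4.8: Primary Purchase (§4.7)? no; Certified Procurement (§4.12)? yes; not a Certified Tender (§4.9)? no — 1 of 3 hold (need ≥2) → not satisfied.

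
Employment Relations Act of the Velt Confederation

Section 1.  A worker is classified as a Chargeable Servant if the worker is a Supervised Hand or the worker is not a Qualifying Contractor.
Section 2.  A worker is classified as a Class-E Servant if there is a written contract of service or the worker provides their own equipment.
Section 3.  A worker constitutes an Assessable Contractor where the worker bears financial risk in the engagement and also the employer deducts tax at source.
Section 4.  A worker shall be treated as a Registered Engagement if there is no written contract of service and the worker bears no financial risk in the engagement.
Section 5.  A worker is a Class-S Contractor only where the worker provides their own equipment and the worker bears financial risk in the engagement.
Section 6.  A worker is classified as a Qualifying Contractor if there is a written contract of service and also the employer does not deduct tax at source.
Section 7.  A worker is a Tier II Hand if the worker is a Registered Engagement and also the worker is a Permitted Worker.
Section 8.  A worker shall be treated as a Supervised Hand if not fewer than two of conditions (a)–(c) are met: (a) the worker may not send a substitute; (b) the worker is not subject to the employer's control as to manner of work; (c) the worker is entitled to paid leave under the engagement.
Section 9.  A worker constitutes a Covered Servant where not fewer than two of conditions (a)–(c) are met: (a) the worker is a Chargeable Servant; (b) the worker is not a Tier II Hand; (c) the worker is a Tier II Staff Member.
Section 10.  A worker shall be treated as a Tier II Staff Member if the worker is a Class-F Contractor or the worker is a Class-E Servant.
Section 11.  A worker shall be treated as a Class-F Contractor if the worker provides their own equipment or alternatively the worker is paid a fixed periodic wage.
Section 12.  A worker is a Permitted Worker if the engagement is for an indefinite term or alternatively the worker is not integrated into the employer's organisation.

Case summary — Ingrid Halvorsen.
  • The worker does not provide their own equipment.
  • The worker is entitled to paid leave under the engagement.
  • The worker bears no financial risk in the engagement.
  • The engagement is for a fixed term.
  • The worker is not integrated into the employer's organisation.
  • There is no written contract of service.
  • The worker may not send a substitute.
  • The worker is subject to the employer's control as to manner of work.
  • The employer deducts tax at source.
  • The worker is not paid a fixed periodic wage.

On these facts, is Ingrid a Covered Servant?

Under section 8: the worker may not send a substitute? yes; the worker is not subject to the employer's control as to manner of work? no; the worker is entitled to paid leave under the engagement? yes — 2 of 3 hold (need ≥2) → satisfied.
Under section 6: there is a written contract of service? no; and the employer does not deduct tax at source? no. So the worker is not a Qualifying Contractor.
Under section 1: Supervised Hand (section 8)? yes; or not a Qualifying Contractor (section 6)? yes. So the worker is a Chargeable Servant.
Under section 4: there is no written contract of service? yes; and the worker bears no financial risk in the engagement? yes. So the worker is a Registered Engagement.
Under section 12: the engagement is for an indefinite term? no; or the worker is not integrated into the employer's organisation? yes. So the worker is a Permitted Worker.
Under section 7: Registered Engagement (section 4)? yes; and Permitted Worker (section 12)? yes. So the worker is a Tier II Hand.
Under section 11: the worker provides their own equipment? no; or the worker is paid a fixed periodic wage? no. So the worker is not a Class-F Contractor.
Under section 2: there is a written contract of service? no; or the worker provides their own equipment? no. So the worker is not a Class-E Servant.
Under section 10: Class-F Contractor (section 11)? no; or Class-E Servant (section 2)? no. So the worker is not a Tier II Staff Member.
Under section 9: Chargeable Servant (section 1)? yes; not a Tier II Hand (section 7)? no; Tier II Staff Member (section 10)? no — 1 of 3 hold (need ≥2) → not satisfied.

No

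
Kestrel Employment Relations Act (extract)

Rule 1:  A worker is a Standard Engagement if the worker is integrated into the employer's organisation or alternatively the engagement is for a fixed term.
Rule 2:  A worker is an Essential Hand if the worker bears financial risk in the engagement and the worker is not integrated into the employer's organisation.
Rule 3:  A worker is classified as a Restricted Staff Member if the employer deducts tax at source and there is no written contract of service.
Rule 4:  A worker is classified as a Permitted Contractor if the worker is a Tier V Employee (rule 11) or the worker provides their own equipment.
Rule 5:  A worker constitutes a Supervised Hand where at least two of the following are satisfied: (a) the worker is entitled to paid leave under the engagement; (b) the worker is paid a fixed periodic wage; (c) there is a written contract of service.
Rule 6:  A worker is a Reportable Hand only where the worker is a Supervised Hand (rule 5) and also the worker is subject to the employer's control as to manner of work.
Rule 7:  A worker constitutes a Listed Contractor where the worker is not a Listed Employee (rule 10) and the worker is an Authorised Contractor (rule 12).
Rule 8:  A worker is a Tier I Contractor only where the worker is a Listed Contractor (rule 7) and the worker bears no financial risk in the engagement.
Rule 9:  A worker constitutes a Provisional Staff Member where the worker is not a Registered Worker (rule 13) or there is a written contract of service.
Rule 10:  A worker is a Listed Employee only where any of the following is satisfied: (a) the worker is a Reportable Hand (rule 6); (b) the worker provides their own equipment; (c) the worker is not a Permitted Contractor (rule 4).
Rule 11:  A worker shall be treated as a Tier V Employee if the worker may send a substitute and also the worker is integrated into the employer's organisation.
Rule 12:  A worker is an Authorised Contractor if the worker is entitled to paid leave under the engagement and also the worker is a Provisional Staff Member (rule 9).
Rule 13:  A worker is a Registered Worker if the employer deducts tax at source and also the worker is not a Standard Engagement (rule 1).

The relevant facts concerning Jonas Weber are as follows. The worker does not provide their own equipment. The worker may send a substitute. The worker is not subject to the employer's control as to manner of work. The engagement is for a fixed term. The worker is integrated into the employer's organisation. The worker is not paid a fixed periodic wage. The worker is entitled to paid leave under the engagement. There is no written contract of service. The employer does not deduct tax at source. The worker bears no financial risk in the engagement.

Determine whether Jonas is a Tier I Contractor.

Yes

rule 5 — Supervised Hand: the worker is entitled to paid leave under the engagement? yes; the worker is paid a fixed periodic wage? no; there is a written contract of service? no — 1 of 3 hold (need ≥2) → not satisfied.
rule 6 — Reportable Hand: [Supervised Hand (rule 5)? no] AND [the worker is subject to the employer's control as to manner of work? no] → not satisfied.
rule 11 — Tier V Employee: [the worker may send a substitute? yes] AND [the worker is integrated into the employer's organisation? yes] → satisfied.
rule 4 — Permitted Contractor: [Tier V Employee (rule 11)? yes] OR [the worker provides their own equipment? no] → satisfied.
rule 10 — Listed Employee: [Reportable Hand (rule 6)? no] OR [the worker provides their own equipment? no] OR [not a Permitted Contractor (rule 4)? no] → not satisfied.
rule 1 — Standard Engagement: [the worker is integrated into the employer's organisation? yes] OR [the engagement is for a fixed term? yes] → satisfied.
rule 13 — Registered Worker: [the employer deducts tax at source? no] AND [not a Standard Engagement (rule 1)? no] → not satisfied.
rule 9 — Provisional Staff Member: [not a Registered Worker (rule 13)? yes] OR [there is a written contract of service? no] → satisfied.
rule 12 — Authorised Contractor: [the worker is entitled to paid leave under the engagement? yes] AND [Provisional Staff Member (rule 9)? yes] → satisfied.
rule 7 — Listed Contractor: [not a Listed Employee (rule 10)? yes] AND [Authorised Contractor (rule 12)? yes] → satisfied.
rule 8 — Tier I Contractor: [Listed Contractor (rule 7)? yes] AND [the worker bears no financial risk in the engagement? yes] → satisfied.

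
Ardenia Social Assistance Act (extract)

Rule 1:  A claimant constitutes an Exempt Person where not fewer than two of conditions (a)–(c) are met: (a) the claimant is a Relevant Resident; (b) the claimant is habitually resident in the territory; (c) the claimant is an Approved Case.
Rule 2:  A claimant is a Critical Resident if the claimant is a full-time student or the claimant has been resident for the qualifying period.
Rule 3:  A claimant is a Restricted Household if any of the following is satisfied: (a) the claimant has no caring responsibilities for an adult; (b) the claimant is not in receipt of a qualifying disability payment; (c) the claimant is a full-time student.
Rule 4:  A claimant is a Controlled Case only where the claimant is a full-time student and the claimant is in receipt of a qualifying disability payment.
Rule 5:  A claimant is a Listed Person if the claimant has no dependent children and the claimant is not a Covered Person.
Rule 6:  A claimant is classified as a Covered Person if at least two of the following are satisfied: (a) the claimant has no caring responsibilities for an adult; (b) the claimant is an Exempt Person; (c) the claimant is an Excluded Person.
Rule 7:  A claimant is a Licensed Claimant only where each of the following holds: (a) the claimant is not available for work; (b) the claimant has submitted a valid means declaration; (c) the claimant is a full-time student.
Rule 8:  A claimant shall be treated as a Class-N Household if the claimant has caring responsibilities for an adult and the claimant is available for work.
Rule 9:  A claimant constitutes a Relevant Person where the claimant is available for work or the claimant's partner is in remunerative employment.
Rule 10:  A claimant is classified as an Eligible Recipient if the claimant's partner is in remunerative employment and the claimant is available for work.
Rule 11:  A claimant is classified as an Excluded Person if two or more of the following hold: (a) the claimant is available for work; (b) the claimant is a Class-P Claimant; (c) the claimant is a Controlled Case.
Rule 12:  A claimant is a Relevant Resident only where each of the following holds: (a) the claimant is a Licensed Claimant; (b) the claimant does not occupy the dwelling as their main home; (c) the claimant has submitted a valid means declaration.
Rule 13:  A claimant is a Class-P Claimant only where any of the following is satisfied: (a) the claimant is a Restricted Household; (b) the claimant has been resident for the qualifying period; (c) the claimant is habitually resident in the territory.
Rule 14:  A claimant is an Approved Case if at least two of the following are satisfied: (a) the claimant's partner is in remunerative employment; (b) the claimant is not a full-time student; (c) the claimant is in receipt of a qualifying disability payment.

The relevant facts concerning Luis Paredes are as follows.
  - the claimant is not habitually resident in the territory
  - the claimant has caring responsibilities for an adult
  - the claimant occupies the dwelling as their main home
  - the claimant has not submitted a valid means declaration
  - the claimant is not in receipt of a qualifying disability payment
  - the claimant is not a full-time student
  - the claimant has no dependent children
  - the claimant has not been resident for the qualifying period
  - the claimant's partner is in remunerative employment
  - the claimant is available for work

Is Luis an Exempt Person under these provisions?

No

rule 7 — Licensed Claimant: [the claimant is not available for work? no] AND [the claimant has submitted a valid means declaration? no] AND [the claimant is a full-time student? no] → not satisfied.
rule 12 — Relevant Resident: [Licensed Claimant (rule 7)? no] AND [the claimant does not occupy the dwelling as their main home? no] AND [the claimant has submitted a valid means declaration? no] → not satisfied.
rule 14 — Approved Case: the claimant's partner is in remunerative employment? yes; the claimant is not a full-time student? yes; the claimant is in receipt of a qualifying disability payment? no — 2 of 3 hold (need ≥2) → satisfied.
rule 1 — Exempt Person: Relevant Resident (rule 12)? no; the claimant is habitually resident in the territory? no; Approved Case (rule 14)? yes — 1 of 3 hold (need ≥2) → not satisfied.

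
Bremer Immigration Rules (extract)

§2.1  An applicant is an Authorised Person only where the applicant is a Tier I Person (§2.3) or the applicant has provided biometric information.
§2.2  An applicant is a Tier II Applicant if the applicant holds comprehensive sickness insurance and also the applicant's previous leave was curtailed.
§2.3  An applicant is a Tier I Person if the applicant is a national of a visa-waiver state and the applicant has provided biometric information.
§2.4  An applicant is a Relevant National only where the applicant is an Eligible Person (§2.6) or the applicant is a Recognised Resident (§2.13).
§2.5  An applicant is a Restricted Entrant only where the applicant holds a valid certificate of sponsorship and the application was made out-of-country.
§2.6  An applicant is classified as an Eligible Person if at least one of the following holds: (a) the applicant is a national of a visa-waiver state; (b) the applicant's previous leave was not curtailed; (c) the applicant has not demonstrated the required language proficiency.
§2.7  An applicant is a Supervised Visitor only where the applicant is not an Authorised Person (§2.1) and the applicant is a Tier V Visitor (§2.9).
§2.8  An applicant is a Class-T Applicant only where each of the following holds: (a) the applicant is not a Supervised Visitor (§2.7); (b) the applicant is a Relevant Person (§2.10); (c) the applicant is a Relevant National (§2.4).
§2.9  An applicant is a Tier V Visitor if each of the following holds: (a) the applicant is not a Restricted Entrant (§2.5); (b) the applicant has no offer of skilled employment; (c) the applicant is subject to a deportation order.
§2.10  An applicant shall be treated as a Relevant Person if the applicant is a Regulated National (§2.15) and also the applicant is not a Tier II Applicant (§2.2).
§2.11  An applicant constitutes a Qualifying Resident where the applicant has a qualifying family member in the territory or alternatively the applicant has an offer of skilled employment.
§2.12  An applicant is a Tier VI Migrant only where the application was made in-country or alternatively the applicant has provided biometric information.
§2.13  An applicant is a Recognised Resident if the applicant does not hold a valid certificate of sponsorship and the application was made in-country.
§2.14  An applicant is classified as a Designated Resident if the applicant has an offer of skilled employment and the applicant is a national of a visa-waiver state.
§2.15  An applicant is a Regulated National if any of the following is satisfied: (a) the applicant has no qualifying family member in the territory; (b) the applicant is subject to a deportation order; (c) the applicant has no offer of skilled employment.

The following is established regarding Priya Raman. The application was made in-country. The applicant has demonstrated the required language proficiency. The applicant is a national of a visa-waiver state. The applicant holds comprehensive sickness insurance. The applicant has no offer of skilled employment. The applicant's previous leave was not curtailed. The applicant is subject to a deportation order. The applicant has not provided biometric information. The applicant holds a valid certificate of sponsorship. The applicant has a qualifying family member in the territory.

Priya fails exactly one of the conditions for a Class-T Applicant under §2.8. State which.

§2.3 — Tier I Person: [the applicant is a national of a visa-waiver state? yes] AND [the applicant has provided biometric information? no] → not satisfied.
§2.1 — Authorised Person: [Tier I Person (§2.3)? no] OR [the applicant has provided biometric information? no] → not satisfied.
§2.5 — Restricted Entrant: [the applicant holds a valid certificate of sponsorship? yes] AND [the application was made out-of-country? no] → not satisfied.
§2.9 — Tier V Visitor: [not a Restricted Entrant (§2.5)? yes] AND [the applicant has no offer of skilled employment? yes] AND [the applicant is subject to a deportation order? yes] → satisfied.
§2.7 — Supervised Visitor: [not an Authorised Person (§2.1)? yes] AND [Tier V Visitor (§2.9)? yes] → satisfied.
§2.15 — Regulated National: [the applicant has no qualifying family member in the territory? no] OR [the applicant is subject to a deportation order? yes] OR [the applicant has no offer of skilled employment? yes] → satisfied.
§2.2 — Tier II Applicant: [the applicant holds comprehensive sickness insurance? yes] AND [the applicant's previous leave was curtailed? no] → not satisfied.
§2.10 — Relevant Person: [Regulated National (§2.15)? yes] AND [not a Tier II Applicant (§2.2)? yes] → satisfied.
§2.6 — Eligible Person: [the applicant is a national of a visa-waiver state? yes] OR [the applicant's previous leave was not curtailed? yes] OR [the applicant has not demonstrated the required language proficiency? no] → satisfied.
§2.13 — Recognised Resident: [the applicant does not hold a valid certificate of sponsorship? no] AND [the application was made in-country? yes] → not satisfied.
§2.4 — Relevant National: [Eligible Person (§2.6)? yes] OR [Recognised Resident (§2.13)? no] → satisfied.
§2.8 — Class-T Applicant: [not a Supervised Visitor (§2.7)? no] AND [Relevant Person (§2.10)? yes] AND [Relevant National (§2.4)? yes] → not satisfied.

Supervised Visitor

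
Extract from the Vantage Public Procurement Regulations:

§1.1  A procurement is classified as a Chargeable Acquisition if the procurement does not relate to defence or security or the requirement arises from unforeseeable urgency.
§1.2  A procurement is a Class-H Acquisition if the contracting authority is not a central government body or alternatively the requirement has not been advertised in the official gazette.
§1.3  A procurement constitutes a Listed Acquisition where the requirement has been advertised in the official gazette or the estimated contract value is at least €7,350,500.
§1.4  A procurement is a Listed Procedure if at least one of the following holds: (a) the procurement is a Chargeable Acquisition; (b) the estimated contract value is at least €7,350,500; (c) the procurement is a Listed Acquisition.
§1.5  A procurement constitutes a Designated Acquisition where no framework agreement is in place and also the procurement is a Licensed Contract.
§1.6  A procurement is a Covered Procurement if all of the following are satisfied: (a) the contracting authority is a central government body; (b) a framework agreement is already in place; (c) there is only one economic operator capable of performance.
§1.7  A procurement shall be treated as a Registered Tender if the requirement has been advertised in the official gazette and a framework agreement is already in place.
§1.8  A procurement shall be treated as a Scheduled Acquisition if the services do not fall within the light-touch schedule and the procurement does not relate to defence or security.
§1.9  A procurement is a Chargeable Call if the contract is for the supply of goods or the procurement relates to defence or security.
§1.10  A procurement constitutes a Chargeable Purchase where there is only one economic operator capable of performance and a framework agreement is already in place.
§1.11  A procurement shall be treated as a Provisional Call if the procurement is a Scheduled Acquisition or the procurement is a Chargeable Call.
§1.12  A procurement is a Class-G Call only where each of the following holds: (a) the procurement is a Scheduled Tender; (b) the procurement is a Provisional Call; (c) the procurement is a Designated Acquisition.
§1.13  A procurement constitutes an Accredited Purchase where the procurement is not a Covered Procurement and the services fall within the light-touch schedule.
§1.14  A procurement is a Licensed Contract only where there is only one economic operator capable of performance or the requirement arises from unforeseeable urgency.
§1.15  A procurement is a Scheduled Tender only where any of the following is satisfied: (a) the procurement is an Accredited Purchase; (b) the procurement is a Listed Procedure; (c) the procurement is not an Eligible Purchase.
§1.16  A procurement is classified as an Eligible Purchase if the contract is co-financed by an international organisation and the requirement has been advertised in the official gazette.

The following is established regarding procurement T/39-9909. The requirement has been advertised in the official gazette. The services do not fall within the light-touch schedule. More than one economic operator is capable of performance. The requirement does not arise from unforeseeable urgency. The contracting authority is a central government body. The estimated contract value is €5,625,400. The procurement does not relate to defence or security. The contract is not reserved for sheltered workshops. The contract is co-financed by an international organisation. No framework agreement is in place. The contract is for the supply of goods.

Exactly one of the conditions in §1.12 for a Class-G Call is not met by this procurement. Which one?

§1.6 — Covered Procurement: [the contracting authority is a central government body? yes] AND [a framework agreement is already in place? no] AND [there is only one economic operator capable of performance? no] → not satisfied.
§1.13 — Accredited Purchase: [not a Covered Procurement (§1.6)? yes] AND [the services fall within the light-touch schedule? no] → not satisfied.
§1.1 — Chargeable Acquisition: [the procurement does not relate to defence or security? yes] OR [the requirement arises from unforeseeable urgency? no] → satisfied.
§1.3 — Listed Acquisition: [the requirement has been advertised in the official gazette? yes] OR [estimated contract value: €5,625,400 ≥ €7,350,500? no] → satisfied.
§1.4 — Listed Procedure: [Chargeable Acquisition (§1.1)? yes] OR [estimated contract value: €5,625,400 ≥ €7,350,500? no] OR [Listed Acquisition (§1.3)? yes] → satisfied.
§1.16 — Eligible Purchase: [the contract is co-financed by an international organisation? yes] AND [the requirement has been advertised in the official gazette? yes] → satisfied.
§1.15 — Scheduled Tender: [Accredited Purchase (§1.13)? no] OR [Listed Procedure (§1.4)? yes] OR [not an Eligible Purchase (§1.16)? no] → satisfied.
§1.8 — Scheduled Acquisition: [the services do not fall within the light-touch schedule? yes] AND [the procurement does not relate to defence or security? yes] → satisfied.
§1.9 — Chargeable Call: [the contract is for the supply of goods? yes] OR [the procurement relates to defence or security? no] → satisfied.
§1.11 — Provisional Call: [Scheduled Acquisition (§1.8)? yes] OR [Chargeable Call (§1.9)? yes] → satisfied.
§1.14 — Licensed Contract: [there is only one economic operator capable of performance? no] OR [the requirement arises from unforeseeable urgency? no] → not satisfied.
§1.5 — Designated Acquisition: [no framework agreement is in place? yes] AND [Licensed Contract (§1.14)? no] → not satisfied.
§1.12 — Class-G Call: [Scheduled Tender (§1.15)? yes] AND [Provisional Call (§1.11)? yes] AND [Designated Acquisition (§1.5)? no] → not satisfied.

Designated Acquisition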